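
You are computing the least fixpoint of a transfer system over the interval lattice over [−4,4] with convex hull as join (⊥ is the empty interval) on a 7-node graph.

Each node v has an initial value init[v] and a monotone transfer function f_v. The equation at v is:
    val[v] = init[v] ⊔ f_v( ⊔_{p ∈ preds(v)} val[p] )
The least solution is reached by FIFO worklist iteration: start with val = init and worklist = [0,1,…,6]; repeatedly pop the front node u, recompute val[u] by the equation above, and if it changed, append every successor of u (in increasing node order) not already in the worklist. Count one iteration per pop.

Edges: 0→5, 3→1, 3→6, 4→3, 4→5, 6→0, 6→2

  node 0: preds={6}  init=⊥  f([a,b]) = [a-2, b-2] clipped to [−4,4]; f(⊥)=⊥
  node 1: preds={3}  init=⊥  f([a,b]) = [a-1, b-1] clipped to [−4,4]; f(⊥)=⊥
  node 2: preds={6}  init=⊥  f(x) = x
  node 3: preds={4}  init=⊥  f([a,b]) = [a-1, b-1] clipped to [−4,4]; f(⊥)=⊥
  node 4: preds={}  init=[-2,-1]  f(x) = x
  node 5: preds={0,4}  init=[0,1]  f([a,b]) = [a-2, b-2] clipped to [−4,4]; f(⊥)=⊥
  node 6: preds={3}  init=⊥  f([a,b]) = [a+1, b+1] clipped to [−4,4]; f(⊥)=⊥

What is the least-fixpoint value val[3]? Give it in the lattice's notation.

[-3,-2]

Worklist (11 pops):
  #1 pop 0: in=⊥ → ⊥ (no change)
  #2 pop 1: in=⊥ → ⊥ (no change)
  #3 pop 2: in=⊥ → ⊥ (no change)
  #4 pop 3: in=[-2,-1] → [-3,-2] (was ⊥); enqueue [1]
  #5 pop 4: in=⊥ → [-2,-1] (no change)
  #6 pop 5: in=[-2,-1] → [-4,1] (was [0,1]); enqueue []
  #7 pop 6: in=[-3,-2] → [-2,-1] (was ⊥); enqueue [0,2]
  #8 pop 1: in=[-3,-2] → [-4,-3] (was ⊥); enqueue []
  #9 pop 0: in=[-2,-1] → [-4,-3] (was ⊥); enqueue [5]
  #10 pop 2: in=[-2,-1] → [-2,-1] (was ⊥); enqueue []
  #11 pop 5: in=[-4,-1] → [-4,1] (no change)

Fixpoint:
  val[0] = [-4,-3]
  val[1] = [-4,-3]
  val[2] = [-2,-1]
  val[3] = [-3,-2]
  val[4] = [-2,-1]
  val[5] = [-4,1]
  val[6] = [-2,-1]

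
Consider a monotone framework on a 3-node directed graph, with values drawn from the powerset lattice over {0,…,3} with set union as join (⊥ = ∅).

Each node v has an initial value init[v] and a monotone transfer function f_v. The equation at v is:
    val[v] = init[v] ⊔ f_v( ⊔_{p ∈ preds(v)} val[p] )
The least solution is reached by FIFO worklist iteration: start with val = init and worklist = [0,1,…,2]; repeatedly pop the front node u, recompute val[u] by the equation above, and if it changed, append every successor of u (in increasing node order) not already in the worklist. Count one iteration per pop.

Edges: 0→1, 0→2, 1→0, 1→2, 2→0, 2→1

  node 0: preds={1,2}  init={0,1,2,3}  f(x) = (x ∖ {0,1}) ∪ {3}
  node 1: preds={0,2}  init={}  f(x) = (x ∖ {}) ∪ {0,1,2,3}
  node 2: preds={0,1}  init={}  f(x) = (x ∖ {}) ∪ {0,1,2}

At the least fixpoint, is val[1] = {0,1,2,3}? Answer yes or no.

Iteration log — 5 steps:
  step 1. node 0  ⊔preds={}  new={0,1,2,3}  stable
  step 2. node 1  ⊔preds={0,1,2,3}  new={0,1,2,3}  old={}  +wl: 0
  step 3. node 2  ⊔preds={0,1,2,3}  new={0,1,2,3}  old={}  +wl: 1
  step 4. node 0  ⊔preds={0,1,2,3}  new={0,1,2,3}  stable
  step 5. node 1  ⊔preds={0,1,2,3}  new={0,1,2,3}  stable

Least fixpoint reached:
  node 0: {0,1,2,3}
  node 1: {0,1,2,3}
  node 2: {0,1,2,3}

yes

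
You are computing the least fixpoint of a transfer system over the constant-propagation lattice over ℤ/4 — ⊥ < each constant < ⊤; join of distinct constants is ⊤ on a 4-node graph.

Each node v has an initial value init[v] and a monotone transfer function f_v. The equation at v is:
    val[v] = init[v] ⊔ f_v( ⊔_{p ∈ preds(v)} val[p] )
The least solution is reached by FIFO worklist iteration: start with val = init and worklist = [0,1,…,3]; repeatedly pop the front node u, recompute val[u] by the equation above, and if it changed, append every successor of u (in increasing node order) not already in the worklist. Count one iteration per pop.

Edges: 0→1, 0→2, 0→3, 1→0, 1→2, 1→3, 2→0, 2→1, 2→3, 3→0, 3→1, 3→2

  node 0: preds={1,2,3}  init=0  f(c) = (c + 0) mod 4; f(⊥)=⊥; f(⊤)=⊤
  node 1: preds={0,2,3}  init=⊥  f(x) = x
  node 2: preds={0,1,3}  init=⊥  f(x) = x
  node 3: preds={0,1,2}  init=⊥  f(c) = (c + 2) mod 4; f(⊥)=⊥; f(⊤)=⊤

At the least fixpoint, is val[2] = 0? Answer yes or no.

Worklist (11 pops):
  #1 pop 0: in=⊥ → 0 (no change)
  #2 pop 1: in=0 → 0 (was ⊥); enqueue [0]
  #3 pop 2: in=0 → 0 (was ⊥); enqueue [1]
  #4 pop 3: in=0 → 2 (was ⊥); enqueue [2]
  #5 pop 0: in=⊤ → ⊤ (was 0); enqueue [3]
  #6 pop 1: in=⊤ → ⊤ (was 0); enqueue [0]
  #7 pop 2: in=⊤ → ⊤ (was 0); enqueue [1]
  #8 pop 3: in=⊤ → ⊤ (was 2); enqueue [2]
  #9 pop 0: in=⊤ → ⊤ (no change)
  #10 pop 1: in=⊤ → ⊤ (no change)
  #11 pop 2: in=⊤ → ⊤ (no change)

Fixpoint:
  val[0] = ⊤
  val[1] = ⊤
  val[2] = ⊤
  val[3] = ⊤

no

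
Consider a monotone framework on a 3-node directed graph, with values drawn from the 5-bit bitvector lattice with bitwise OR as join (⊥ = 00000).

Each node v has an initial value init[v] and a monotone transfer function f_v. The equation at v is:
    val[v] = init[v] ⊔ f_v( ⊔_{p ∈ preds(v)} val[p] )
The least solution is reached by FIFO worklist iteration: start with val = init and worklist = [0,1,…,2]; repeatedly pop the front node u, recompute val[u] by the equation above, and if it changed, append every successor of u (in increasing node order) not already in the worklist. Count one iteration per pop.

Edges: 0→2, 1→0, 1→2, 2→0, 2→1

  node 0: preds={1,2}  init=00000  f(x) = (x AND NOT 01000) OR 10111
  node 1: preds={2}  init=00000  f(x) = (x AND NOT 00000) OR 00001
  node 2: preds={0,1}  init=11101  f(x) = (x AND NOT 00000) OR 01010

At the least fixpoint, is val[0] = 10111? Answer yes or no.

Iteration log — 7 steps:
  step 1. node 0  ⊔preds=11101  new=10111  old=00000  +wl: 
  step 2. node 1  ⊔preds=11101  new=11101  old=00000  +wl: 0
  step 3. node 2  ⊔preds=11111  new=11111  old=11101  +wl: 1
  step 4. node 0  ⊔preds=11111  new=10111  stable
  step 5. node 1  ⊔preds=11111  new=11111  old=11101  +wl: 0,2
  step 6. node 0  ⊔preds=11111  new=10111  stable
  step 7. node 2  ⊔preds=11111  new=11111  stable

Least fixpoint reached:
  node 0: 10111
  node 1: 11111
  node 2: 11111

yes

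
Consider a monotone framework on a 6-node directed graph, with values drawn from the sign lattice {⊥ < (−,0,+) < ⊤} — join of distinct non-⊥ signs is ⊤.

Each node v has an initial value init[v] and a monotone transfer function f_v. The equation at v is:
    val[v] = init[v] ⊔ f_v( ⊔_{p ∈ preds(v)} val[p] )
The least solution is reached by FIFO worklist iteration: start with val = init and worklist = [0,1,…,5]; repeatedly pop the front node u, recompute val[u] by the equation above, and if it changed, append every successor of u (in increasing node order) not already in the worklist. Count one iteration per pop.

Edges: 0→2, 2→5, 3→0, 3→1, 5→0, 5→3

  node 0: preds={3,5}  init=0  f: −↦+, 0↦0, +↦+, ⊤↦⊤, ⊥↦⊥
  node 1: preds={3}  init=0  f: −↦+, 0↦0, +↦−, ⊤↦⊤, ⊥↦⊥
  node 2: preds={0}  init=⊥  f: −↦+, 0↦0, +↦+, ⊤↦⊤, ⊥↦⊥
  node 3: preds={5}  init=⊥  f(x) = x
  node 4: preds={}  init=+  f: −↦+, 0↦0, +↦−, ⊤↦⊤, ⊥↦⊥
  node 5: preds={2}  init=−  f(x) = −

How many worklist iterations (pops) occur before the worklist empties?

Iteration log — 8 steps:
  step 1. node 0  ⊔preds=−  new=⊤  old=0  +wl: 
  step 2. node 1  ⊔preds=⊥  new=0  stable
  step 3. node 2  ⊔preds=⊤  new=⊤  old=⊥  +wl: 
  step 4. node 3  ⊔preds=−  new=−  old=⊥  +wl: 0,1
  step 5. node 4  ⊔preds=⊥  new=+  stable
  step 6. node 5  ⊔preds=⊤  new=−  stable
  step 7. node 0  ⊔preds=−  new=⊤  stable
  step 8. node 1  ⊔preds=−  new=⊤  old=0  +wl: 

Least fixpoint reached:
  node 0: ⊤
  node 1: ⊤
  node 2: ⊤
  node 3: −
  node 4: +
  node 5: −

8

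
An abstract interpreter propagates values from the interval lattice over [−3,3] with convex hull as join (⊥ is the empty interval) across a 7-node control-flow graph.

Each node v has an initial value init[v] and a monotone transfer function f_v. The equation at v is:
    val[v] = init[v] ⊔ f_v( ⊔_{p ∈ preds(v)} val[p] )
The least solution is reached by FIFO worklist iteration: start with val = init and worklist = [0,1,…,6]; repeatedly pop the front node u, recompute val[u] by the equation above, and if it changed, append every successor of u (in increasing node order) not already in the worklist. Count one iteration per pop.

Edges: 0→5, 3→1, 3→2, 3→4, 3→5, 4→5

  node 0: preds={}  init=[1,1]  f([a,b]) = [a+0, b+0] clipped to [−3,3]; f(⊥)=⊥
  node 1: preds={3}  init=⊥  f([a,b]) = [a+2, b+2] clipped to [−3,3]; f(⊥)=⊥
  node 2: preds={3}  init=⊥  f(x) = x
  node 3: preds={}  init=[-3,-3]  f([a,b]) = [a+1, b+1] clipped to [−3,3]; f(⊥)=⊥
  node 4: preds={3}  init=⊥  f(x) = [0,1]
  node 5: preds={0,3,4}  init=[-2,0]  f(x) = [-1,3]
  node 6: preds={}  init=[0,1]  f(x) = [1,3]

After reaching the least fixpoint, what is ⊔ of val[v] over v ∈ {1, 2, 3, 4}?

[-3,1]

Iteration log — 7 steps:
  step 1. node 0  ⊔preds=⊥  new=[1,1]  stable
  step 2. node 1  ⊔preds=[-3,-3]  new=[-1,-1]  old=⊥  +wl: 
  step 3. node 2  ⊔preds=[-3,-3]  new=[-3,-3]  old=⊥  +wl: 
  step 4. node 3  ⊔preds=⊥  new=[-3,-3]  stable
  step 5. node 4  ⊔preds=[-3,-3]  new=[0,1]  old=⊥  +wl: 
  step 6. node 5  ⊔preds=[-3,1]  new=[-2,3]  old=[-2,0]  +wl: 
  step 7. node 6  ⊔preds=⊥  new=[0,3]  old=[0,1]  +wl: 

Least fixpoint reached:
  node 0: [1,1]
  node 1: [-1,-1]
  node 2: [-3,-3]
  node 3: [-3,-3]
  node 4: [0,1]
  node 5: [-2,3]
  node 6: [0,3]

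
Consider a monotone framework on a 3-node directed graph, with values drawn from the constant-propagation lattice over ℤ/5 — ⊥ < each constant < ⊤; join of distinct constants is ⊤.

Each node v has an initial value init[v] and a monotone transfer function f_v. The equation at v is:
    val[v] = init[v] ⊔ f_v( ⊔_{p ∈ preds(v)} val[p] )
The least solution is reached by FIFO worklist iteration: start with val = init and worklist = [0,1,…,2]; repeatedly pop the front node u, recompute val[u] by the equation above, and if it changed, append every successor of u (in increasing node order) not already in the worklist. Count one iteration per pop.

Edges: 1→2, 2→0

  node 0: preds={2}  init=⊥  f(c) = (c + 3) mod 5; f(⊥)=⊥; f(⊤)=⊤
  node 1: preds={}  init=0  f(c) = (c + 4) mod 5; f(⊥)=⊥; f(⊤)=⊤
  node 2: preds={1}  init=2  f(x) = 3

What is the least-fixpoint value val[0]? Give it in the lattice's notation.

Worklist (4 pops):
  #1 pop 0: in=2 → 0 (was ⊥); enqueue []
  #2 pop 1: in=⊥ → 0 (no change)
  #3 pop 2: in=0 → ⊤ (was 2); enqueue [0]
  #4 pop 0: in=⊤ → ⊤ (was 0); enqueue []

Fixpoint:
  val[0] = ⊤
  val[1] = 0
  val[2] = ⊤

⊤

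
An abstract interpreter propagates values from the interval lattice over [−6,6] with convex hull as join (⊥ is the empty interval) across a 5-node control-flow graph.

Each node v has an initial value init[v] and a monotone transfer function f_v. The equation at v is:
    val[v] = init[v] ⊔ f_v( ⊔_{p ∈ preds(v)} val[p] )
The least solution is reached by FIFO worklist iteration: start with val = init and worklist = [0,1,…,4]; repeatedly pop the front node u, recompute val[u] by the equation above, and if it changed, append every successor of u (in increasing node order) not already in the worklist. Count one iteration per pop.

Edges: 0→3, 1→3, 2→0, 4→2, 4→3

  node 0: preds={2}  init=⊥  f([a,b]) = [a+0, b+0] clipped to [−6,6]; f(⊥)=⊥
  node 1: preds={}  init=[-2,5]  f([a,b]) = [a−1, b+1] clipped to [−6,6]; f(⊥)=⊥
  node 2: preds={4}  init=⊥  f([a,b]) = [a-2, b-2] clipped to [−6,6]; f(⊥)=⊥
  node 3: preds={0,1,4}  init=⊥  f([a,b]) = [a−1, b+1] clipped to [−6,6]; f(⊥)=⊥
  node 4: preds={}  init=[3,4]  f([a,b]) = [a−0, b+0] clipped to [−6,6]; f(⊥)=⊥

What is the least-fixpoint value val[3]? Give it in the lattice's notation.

Trace (7 dequeues):
  [1] u=0 | in ⊥ | out ⊥ | ==
  [2] u=1 | in ⊥ | out [-2,5] | ==
  [3] u=2 | in [3,4] | out [1,2] | prev ⊥ | push {0}
  [4] u=3 | in [-2,5] | out [-3,6] | prev ⊥ | push {}
  [5] u=4 | in ⊥ | out [3,4] | ==
  [6] u=0 | in [1,2] | out [1,2] | prev ⊥ | push {3}
  [7] u=3 | in [-2,5] | out [-3,6] | ==

Converged values:
  [0] [1,2]
  [1] [-2,5]
  [2] [1,2]
  [3] [-3,6]
  [4] [3,4]

[-3,6]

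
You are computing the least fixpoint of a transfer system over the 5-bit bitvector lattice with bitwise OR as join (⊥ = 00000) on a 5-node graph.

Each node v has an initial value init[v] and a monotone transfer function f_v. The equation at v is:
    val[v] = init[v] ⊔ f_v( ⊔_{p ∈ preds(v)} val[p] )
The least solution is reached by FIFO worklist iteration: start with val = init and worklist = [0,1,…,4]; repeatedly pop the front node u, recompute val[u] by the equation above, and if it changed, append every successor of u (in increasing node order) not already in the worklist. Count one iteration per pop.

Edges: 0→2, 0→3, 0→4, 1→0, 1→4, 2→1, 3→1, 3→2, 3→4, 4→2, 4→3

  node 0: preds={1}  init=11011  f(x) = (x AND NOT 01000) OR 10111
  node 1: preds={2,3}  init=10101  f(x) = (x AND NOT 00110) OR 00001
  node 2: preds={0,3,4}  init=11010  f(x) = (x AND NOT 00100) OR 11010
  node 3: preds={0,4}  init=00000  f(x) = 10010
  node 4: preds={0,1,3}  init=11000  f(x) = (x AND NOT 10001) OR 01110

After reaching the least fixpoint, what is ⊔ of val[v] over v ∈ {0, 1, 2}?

Worklist (9 pops):
  #1 pop 0: in=10101 → 11111 (was 11011); enqueue []
  #2 pop 1: in=11010 → 11101 (was 10101); enqueue [0]
  #3 pop 2: in=11111 → 11011 (was 11010); enqueue [1]
  #4 pop 3: in=11111 → 10010 (was 00000); enqueue [2]
  #5 pop 4: in=11111 → 11110 (was 11000); enqueue [3]
  #6 pop 0: in=11101 → 11111 (no change)
  #7 pop 1: in=11011 → 11101 (no change)
  #8 pop 2: in=11111 → 11011 (no change)
  #9 pop 3: in=11111 → 10010 (no change)

Fixpoint:
  val[0] = 11111
  val[1] = 11101
  val[2] = 11011
  val[3] = 10010
  val[4] = 11110

11111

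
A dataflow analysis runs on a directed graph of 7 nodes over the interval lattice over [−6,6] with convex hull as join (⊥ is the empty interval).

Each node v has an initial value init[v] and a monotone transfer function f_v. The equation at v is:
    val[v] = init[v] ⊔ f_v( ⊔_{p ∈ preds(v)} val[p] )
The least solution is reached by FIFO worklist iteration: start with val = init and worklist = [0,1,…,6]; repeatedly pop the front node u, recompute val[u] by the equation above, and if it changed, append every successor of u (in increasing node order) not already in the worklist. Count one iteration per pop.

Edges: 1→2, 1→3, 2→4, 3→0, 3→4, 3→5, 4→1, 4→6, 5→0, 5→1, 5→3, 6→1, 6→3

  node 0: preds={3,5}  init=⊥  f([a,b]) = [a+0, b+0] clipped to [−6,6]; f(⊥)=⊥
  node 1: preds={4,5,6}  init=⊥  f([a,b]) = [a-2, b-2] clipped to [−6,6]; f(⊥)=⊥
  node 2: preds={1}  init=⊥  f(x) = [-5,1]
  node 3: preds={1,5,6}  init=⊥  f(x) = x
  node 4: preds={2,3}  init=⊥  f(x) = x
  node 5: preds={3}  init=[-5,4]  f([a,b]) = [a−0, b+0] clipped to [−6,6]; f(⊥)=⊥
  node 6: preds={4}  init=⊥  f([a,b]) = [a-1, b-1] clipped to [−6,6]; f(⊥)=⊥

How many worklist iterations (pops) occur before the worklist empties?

10

Trace (10 dequeues):
  [1] u=0 | in [-5,4] | out [-5,4] | prev ⊥ | push {}
  [2] u=1 | in [-5,4] | out [-6,2] | prev ⊥ | push {}
  [3] u=2 | in [-6,2] | out [-5,1] | prev ⊥ | push {}
  [4] u=3 | in [-6,4] | out [-6,4] | prev ⊥ | push {0}
  [5] u=4 | in [-6,4] | out [-6,4] | prev ⊥ | push {1}
  [6] u=5 | in [-6,4] | out [-6,4] | prev [-5,4] | push {3}
  [7] u=6 | in [-6,4] | out [-6,3] | prev ⊥ | push {}
  [8] u=0 | in [-6,4] | out [-6,4] | prev [-5,4] | push {}
  [9] u=1 | in [-6,4] | out [-6,2] | ==
  [10] u=3 | in [-6,4] | out [-6,4] | ==

Converged values:
  [0] [-6,4]
  [1] [-6,2]
  [2] [-5,1]
  [3] [-6,4]
  [4] [-6,4]
  [5] [-6,4]
  [6] [-6,3]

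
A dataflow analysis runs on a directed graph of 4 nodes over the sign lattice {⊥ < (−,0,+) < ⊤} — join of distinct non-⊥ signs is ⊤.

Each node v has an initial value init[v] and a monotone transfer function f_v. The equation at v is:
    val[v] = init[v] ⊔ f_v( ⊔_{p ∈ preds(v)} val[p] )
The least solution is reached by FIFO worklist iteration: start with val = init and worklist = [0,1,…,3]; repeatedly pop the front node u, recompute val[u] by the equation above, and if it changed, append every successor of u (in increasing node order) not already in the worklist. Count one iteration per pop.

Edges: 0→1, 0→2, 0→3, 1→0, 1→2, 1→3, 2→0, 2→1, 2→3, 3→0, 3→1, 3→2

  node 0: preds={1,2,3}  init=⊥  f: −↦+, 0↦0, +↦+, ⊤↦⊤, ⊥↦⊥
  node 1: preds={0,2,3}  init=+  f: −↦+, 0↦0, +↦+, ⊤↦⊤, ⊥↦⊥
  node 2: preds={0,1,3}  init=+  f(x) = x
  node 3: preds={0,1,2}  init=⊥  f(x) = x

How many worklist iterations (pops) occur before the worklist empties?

7

Worklist (7 pops):
  #1 pop 0: in=+ → + (was ⊥); enqueue []
  #2 pop 1: in=+ → + (no change)
  #3 pop 2: in=+ → + (no change)
  #4 pop 3: in=+ → + (was ⊥); enqueue [0,1,2]
  #5 pop 0: in=+ → + (no change)
  #6 pop 1: in=+ → + (no change)
  #7 pop 2: in=+ → + (no change)

Fixpoint:
  val[0] = +
  val[1] = +
  val[2] = +
  val[3] = +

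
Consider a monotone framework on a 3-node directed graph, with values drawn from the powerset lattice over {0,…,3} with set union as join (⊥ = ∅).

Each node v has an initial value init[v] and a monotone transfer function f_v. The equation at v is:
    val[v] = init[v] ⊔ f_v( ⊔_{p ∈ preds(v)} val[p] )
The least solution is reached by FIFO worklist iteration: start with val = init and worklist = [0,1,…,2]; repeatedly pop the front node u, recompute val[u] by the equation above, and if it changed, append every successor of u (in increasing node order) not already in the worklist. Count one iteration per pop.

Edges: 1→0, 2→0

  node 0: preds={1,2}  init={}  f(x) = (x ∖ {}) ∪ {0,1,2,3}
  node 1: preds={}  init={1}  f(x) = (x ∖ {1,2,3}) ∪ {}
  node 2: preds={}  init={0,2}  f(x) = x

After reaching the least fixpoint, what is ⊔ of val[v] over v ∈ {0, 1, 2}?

Trace (3 dequeues):
  [1] u=0 | in {0,1,2} | out {0,1,2,3} | prev {} | push {}
  [2] u=1 | in {} | out {1} | ==
  [3] u=2 | in {} | out {0,2} | ==

Converged values:
  [0] {0,1,2,3}
  [1] {1}
  [2] {0,2}

{0,1,2,3}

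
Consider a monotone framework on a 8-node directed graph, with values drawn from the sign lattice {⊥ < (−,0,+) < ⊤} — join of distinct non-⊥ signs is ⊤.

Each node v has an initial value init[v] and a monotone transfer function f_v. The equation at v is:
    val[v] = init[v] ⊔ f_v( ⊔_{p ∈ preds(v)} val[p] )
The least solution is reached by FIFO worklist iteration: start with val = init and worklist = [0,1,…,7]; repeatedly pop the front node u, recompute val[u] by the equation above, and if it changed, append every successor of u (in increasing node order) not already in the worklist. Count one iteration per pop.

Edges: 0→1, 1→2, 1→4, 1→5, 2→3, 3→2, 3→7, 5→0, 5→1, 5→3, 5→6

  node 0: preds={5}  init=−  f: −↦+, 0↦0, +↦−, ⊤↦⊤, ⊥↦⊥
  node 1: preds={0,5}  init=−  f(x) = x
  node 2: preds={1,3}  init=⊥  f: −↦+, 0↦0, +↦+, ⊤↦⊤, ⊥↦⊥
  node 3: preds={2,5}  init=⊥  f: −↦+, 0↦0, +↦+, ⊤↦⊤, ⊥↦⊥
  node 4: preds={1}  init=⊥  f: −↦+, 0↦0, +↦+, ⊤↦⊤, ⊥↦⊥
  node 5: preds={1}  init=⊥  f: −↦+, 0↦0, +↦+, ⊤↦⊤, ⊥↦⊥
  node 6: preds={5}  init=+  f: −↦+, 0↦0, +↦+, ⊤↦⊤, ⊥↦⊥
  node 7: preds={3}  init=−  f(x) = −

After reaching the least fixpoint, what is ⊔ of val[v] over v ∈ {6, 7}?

Trace (20 dequeues):
  [1] u=0 | in ⊥ | out − | ==
  [2] u=1 | in − | out − | ==
  [3] u=2 | in − | out + | prev ⊥ | push {}
  [4] u=3 | in + | out + | prev ⊥ | push {2}
  [5] u=4 | in − | out + | prev ⊥ | push {}
  [6] u=5 | in − | out + | prev ⊥ | push {0,1,3}
  [7] u=6 | in + | out + | ==
  [8] u=7 | in + | out − | ==
  [9] u=2 | in ⊤ | out ⊤ | prev + | push {}
  [10] u=0 | in + | out − | ==
  [11] u=1 | in ⊤ | out ⊤ | prev − | push {2,4,5}
  [12] u=3 | in ⊤ | out ⊤ | prev + | push {7}
  [13] u=2 | in ⊤ | out ⊤ | ==
  [14] u=4 | in ⊤ | out ⊤ | prev + | push {}
  [15] u=5 | in ⊤ | out ⊤ | prev + | push {0,1,3,6}
  [16] u=7 | in ⊤ | out − | ==
  [17] u=0 | in ⊤ | out ⊤ | prev − | push {}
  [18] u=1 | in ⊤ | out ⊤ | ==
  [19] u=3 | in ⊤ | out ⊤ | ==
  [20] u=6 | in ⊤ | out ⊤ | prev + | push {}

Converged values:
  [0] ⊤
  [1] ⊤
  [2] ⊤
  [3] ⊤
  [4] ⊤
  [5] ⊤
  [6] ⊤
  [7] −

⊤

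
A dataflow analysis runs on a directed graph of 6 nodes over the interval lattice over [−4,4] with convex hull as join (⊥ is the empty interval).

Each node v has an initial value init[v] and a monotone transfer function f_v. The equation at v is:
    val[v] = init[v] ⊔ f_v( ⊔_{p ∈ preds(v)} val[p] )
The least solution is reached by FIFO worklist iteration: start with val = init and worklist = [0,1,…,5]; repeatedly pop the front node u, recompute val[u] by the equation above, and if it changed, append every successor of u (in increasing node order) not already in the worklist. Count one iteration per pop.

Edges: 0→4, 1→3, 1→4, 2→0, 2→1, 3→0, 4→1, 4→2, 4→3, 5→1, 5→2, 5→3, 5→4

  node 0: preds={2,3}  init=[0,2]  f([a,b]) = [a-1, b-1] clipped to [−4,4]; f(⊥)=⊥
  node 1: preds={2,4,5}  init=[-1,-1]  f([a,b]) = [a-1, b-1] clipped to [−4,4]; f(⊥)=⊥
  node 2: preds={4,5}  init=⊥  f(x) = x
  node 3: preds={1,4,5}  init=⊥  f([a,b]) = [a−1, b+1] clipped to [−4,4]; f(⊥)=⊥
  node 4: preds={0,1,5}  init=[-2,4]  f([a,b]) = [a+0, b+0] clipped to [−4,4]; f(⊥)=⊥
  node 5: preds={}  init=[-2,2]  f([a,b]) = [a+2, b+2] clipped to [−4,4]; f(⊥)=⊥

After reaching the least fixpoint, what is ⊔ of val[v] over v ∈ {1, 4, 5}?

Worklist (17 pops):
  #1 pop 0: in=⊥ → [0,2] (no change)
  #2 pop 1: in=[-2,4] → [-3,3] (was [-1,-1]); enqueue []
  #3 pop 2: in=[-2,4] → [-2,4] (was ⊥); enqueue [0,1]
  #4 pop 3: in=[-3,4] → [-4,4] (was ⊥); enqueue []
  #5 pop 4: in=[-3,3] → [-3,4] (was [-2,4]); enqueue [2,3]
  #6 pop 5: in=⊥ → [-2,2] (no change)
  #7 pop 0: in=[-4,4] → [-4,3] (was [0,2]); enqueue [4]
  #8 pop 1: in=[-3,4] → [-4,3] (was [-3,3]); enqueue []
  #9 pop 2: in=[-3,4] → [-3,4] (was [-2,4]); enqueue [0,1]
  #10 pop 3: in=[-4,4] → [-4,4] (no change)
  #11 pop 4: in=[-4,3] → [-4,4] (was [-3,4]); enqueue [2,3]
  #12 pop 0: in=[-4,4] → [-4,3] (no change)
  #13 pop 1: in=[-4,4] → [-4,3] (no change)
  #14 pop 2: in=[-4,4] → [-4,4] (was [-3,4]); enqueue [0,1]
  #15 pop 3: in=[-4,4] → [-4,4] (no change)
  #16 pop 0: in=[-4,4] → [-4,3] (no change)
  #17 pop 1: in=[-4,4] → [-4,3] (no change)

Fixpoint:
  val[0] = [-4,3]
  val[1] = [-4,3]
  val[2] = [-4,4]
  val[3] = [-4,4]
  val[4] = [-4,4]
  val[5] = [-2,2]

[-4,4]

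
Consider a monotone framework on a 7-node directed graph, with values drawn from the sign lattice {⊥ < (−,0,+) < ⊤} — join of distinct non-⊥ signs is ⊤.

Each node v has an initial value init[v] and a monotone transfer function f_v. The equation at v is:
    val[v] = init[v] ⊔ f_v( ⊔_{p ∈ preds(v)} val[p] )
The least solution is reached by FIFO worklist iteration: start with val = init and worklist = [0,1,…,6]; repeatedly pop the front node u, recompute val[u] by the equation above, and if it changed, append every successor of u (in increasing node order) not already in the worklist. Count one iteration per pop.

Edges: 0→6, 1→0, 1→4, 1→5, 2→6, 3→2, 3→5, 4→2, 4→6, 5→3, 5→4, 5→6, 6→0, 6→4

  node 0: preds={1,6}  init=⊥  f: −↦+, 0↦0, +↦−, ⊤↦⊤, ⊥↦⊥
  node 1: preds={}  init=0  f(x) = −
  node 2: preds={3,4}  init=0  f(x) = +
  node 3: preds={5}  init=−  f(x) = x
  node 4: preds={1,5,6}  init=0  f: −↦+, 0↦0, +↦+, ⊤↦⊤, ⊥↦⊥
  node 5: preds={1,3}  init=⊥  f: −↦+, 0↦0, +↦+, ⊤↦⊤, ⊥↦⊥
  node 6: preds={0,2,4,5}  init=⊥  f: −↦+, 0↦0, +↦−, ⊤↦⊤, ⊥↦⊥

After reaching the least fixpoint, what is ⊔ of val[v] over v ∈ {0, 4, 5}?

Worklist (14 pops):
  #1 pop 0: in=0 → 0 (was ⊥); enqueue []
  #2 pop 1: in=⊥ → ⊤ (was 0); enqueue [0]
  #3 pop 2: in=⊤ → ⊤ (was 0); enqueue []
  #4 pop 3: in=⊥ → − (no change)
  #5 pop 4: in=⊤ → ⊤ (was 0); enqueue [2]
  #6 pop 5: in=⊤ → ⊤ (was ⊥); enqueue [3,4]
  #7 pop 6: in=⊤ → ⊤ (was ⊥); enqueue []
  #8 pop 0: in=⊤ → ⊤ (was 0); enqueue [6]
  #9 pop 2: in=⊤ → ⊤ (no change)
  #10 pop 3: in=⊤ → ⊤ (was −); enqueue [2,5]
  #11 pop 4: in=⊤ → ⊤ (no change)
  #12 pop 6: in=⊤ → ⊤ (no change)
  #13 pop 2: in=⊤ → ⊤ (no change)
  #14 pop 5: in=⊤ → ⊤ (no change)

Fixpoint:
  val[0] = ⊤
  val[1] = ⊤
  val[2] = ⊤
  val[3] = ⊤
  val[4] = ⊤
  val[5] = ⊤
  val[6] = ⊤

⊤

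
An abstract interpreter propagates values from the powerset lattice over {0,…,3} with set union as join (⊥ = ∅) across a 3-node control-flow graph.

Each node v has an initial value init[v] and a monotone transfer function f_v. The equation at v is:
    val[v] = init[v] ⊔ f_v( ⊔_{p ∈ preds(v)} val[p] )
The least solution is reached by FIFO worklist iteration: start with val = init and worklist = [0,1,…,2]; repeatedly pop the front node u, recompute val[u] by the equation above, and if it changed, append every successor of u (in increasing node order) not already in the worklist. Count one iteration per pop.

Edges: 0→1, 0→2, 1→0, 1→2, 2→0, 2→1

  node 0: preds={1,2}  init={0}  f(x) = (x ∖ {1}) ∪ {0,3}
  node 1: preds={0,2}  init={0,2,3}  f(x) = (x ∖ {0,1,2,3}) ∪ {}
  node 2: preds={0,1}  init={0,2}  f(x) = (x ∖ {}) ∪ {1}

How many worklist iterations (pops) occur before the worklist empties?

5

Worklist (5 pops):
  #1 pop 0: in={0,2,3} → {0,2,3} (was {0}); enqueue []
  #2 pop 1: in={0,2,3} → {0,2,3} (no change)
  #3 pop 2: in={0,2,3} → {0,1,2,3} (was {0,2}); enqueue [0,1]
  #4 pop 0: in={0,1,2,3} → {0,2,3} (no change)
  #5 pop 1: in={0,1,2,3} → {0,2,3} (no change)

Fixpoint:
  val[0] = {0,2,3}
  val[1] = {0,2,3}
  val[2] = {0,1,2,3}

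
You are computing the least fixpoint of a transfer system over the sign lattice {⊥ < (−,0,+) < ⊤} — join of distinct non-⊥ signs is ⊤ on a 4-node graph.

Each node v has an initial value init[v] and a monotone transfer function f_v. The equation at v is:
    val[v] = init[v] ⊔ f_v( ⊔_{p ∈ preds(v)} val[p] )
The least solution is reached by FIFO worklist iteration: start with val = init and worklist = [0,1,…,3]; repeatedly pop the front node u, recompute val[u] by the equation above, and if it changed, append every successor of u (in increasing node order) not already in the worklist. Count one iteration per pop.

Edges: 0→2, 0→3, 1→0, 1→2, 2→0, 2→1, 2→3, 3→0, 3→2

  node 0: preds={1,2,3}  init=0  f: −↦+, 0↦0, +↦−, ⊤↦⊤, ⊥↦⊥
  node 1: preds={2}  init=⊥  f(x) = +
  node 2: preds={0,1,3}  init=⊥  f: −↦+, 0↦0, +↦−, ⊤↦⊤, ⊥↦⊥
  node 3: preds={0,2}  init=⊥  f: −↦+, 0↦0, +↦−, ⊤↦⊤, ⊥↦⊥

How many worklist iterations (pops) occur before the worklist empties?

Trace (8 dequeues):
  [1] u=0 | in ⊥ | out 0 | ==
  [2] u=1 | in ⊥ | out + | prev ⊥ | push {0}
  [3] u=2 | in ⊤ | out ⊤ | prev ⊥ | push {1}
  [4] u=3 | in ⊤ | out ⊤ | prev ⊥ | push {2}
  [5] u=0 | in ⊤ | out ⊤ | prev 0 | push {3}
  [6] u=1 | in ⊤ | out + | ==
  [7] u=2 | in ⊤ | out ⊤ | ==
  [8] u=3 | in ⊤ | out ⊤ | ==

Converged values:
  [0] ⊤
  [1] +
  [2] ⊤
  [3] ⊤

8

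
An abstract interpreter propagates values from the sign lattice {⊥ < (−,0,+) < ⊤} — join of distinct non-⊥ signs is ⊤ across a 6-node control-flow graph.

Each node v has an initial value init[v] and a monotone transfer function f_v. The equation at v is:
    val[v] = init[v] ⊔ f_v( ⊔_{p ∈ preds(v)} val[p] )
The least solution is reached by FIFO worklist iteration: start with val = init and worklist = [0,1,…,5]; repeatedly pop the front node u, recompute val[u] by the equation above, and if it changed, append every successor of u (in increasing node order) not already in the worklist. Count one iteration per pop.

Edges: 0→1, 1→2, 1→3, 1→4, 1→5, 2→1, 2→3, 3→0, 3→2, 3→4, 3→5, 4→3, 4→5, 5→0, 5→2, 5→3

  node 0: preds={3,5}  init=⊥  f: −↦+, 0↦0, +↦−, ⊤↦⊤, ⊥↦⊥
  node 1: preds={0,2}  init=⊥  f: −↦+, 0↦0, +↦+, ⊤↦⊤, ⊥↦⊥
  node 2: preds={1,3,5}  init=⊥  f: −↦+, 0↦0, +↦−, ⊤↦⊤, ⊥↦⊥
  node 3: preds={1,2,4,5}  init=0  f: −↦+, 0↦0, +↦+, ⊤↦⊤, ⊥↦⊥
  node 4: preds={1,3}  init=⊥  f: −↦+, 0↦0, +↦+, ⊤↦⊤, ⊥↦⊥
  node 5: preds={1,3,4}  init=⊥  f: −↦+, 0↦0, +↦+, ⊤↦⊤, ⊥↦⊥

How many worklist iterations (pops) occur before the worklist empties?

10

Worklist (10 pops):
  #1 pop 0: in=0 → 0 (was ⊥); enqueue []
  #2 pop 1: in=0 → 0 (was ⊥); enqueue []
  #3 pop 2: in=0 → 0 (was ⊥); enqueue [1]
  #4 pop 3: in=0 → 0 (no change)
  #5 pop 4: in=0 → 0 (was ⊥); enqueue [3]
  #6 pop 5: in=0 → 0 (was ⊥); enqueue [0,2]
  #7 pop 1: in=0 → 0 (no change)
  #8 pop 3: in=0 → 0 (no change)
  #9 pop 0: in=0 → 0 (no change)
  #10 pop 2: in=0 → 0 (no change)

Fixpoint:
  val[0] = 0
  val[1] = 0
  val[2] = 0
  val[3] = 0
  val[4] = 0
  val[5] = 0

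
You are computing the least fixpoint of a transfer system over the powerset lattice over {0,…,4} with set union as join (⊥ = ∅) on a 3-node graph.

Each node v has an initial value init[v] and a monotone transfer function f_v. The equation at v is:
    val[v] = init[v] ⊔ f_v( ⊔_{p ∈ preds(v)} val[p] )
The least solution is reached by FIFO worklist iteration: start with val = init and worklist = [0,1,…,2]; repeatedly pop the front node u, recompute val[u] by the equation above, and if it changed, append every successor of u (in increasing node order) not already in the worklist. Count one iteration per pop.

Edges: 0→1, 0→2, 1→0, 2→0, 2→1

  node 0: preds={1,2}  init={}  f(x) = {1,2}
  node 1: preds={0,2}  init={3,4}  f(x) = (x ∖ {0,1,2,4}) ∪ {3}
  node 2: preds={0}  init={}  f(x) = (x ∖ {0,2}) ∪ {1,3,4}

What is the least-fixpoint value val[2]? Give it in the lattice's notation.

{1,3,4}

Iteration log — 5 steps:
  step 1. node 0  ⊔preds={3,4}  new={1,2}  old={}  +wl: 
  step 2. node 1  ⊔preds={1,2}  new={3,4}  stable
  step 3. node 2  ⊔preds={1,2}  new={1,3,4}  old={}  +wl: 0,1
  step 4. node 0  ⊔preds={1,3,4}  new={1,2}  stable
  step 5. node 1  ⊔preds={1,2,3,4}  new={3,4}  stable

Least fixpoint reached:
  node 0: {1,2}
  node 1: {3,4}
  node 2: {1,3,4}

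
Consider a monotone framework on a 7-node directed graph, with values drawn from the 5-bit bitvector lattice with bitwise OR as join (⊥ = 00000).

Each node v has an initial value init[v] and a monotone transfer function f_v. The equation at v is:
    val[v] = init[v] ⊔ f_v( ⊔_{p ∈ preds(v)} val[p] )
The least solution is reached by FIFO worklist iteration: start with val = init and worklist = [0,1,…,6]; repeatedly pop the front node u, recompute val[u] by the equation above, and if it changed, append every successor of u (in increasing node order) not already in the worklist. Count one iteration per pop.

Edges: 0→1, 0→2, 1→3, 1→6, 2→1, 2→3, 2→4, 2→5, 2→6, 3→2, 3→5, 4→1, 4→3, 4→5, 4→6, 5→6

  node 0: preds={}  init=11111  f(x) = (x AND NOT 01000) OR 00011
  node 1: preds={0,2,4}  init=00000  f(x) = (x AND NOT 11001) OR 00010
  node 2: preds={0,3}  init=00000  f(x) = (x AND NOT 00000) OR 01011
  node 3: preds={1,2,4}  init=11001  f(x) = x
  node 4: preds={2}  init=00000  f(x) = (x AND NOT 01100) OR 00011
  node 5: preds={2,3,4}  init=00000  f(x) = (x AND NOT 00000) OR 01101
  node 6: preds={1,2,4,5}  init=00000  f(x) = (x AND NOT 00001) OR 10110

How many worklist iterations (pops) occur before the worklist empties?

Worklist (10 pops):
  #1 pop 0: in=00000 → 11111 (no change)
  #2 pop 1: in=11111 → 00110 (was 00000); enqueue []
  #3 pop 2: in=11111 → 11111 (was 00000); enqueue [1]
  #4 pop 3: in=11111 → 11111 (was 11001); enqueue [2]
  #5 pop 4: in=11111 → 10011 (was 00000); enqueue [3]
  #6 pop 5: in=11111 → 11111 (was 00000); enqueue []
  #7 pop 6: in=11111 → 11110 (was 00000); enqueue []
  #8 pop 1: in=11111 → 00110 (no change)
  #9 pop 2: in=11111 → 11111 (no change)
  #10 pop 3: in=11111 → 11111 (no change)

Fixpoint:
  val[0] = 11111
  val[1] = 00110
  val[2] = 11111
  val[3] = 11111
  val[4] = 10011
  val[5] = 11111
  val[6] = 11110

10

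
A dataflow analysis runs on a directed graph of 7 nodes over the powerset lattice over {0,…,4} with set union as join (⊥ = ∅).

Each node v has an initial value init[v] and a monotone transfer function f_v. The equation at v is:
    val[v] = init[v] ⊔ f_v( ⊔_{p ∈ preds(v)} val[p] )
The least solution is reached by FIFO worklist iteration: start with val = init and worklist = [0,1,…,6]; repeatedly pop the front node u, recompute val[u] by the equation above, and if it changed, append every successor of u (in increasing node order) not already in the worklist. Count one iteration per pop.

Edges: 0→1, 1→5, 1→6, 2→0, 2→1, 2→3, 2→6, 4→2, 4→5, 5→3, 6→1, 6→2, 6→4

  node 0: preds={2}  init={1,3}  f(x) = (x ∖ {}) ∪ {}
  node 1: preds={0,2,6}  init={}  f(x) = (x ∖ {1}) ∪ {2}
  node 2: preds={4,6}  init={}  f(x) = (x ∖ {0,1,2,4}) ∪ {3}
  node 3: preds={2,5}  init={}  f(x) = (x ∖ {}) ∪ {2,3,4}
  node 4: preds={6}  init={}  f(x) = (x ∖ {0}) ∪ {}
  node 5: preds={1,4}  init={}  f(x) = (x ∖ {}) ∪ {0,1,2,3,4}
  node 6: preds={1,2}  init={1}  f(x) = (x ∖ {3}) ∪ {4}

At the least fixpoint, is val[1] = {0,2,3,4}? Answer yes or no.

Iteration log — 15 steps:
  step 1. node 0  ⊔preds={}  new={1,3}  stable
  step 2. node 1  ⊔preds={1,3}  new={2,3}  old={}  +wl: 
  step 3. node 2  ⊔preds={1}  new={3}  old={}  +wl: 0,1
  step 4. node 3  ⊔preds={3}  new={2,3,4}  old={}  +wl: 
  step 5. node 4  ⊔preds={1}  new={1}  old={}  +wl: 2
  step 6. node 5  ⊔preds={1,2,3}  new={0,1,2,3,4}  old={}  +wl: 3
  step 7. node 6  ⊔preds={2,3}  new={1,2,4}  old={1}  +wl: 4
  step 8. node 0  ⊔preds={3}  new={1,3}  stable
  step 9. node 1  ⊔preds={1,2,3,4}  new={2,3,4}  old={2,3}  +wl: 5,6
  step 10. node 2  ⊔preds={1,2,4}  new={3}  stable
  step 11. node 3  ⊔preds={0,1,2,3,4}  new={0,1,2,3,4}  old={2,3,4}  +wl: 
  step 12. node 4  ⊔preds={1,2,4}  new={1,2,4}  old={1}  +wl: 2
  step 13. node 5  ⊔preds={1,2,3,4}  new={0,1,2,3,4}  stable
  step 14. node 6  ⊔preds={2,3,4}  new={1,2,4}  stable
  step 15. node 2  ⊔preds={1,2,4}  new={3}  stable

Least fixpoint reached:
  node 0: {1,3}
  node 1: {2,3,4}
  node 2: {3}
  node 3: {0,1,2,3,4}
  node 4: {1,2,4}
  node 5: {0,1,2,3,4}
  node 6: {1,2,4}

no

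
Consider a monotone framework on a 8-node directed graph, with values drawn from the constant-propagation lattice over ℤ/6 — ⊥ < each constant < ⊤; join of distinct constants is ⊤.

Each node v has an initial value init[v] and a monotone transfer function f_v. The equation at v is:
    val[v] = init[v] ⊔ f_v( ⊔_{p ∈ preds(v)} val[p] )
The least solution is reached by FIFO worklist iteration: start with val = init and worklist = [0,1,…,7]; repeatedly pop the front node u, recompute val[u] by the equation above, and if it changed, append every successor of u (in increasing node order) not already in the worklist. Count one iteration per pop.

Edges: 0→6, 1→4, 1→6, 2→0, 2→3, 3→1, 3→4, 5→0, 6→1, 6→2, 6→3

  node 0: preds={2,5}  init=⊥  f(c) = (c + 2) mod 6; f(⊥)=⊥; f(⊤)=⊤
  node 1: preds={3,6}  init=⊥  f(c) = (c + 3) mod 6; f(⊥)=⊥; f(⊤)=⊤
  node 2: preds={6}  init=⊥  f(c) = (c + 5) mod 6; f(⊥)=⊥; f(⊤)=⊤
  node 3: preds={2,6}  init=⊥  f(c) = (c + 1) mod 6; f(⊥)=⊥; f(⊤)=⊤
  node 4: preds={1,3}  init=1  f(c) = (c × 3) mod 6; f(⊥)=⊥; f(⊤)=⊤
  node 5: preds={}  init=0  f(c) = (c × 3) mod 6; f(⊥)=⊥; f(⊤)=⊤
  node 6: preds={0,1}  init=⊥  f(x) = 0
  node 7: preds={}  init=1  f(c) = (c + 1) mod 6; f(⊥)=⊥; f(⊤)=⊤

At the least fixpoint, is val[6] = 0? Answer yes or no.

Trace (17 dequeues):
  [1] u=0 | in 0 | out 2 | prev ⊥ | push {}
  [2] u=1 | in ⊥ | out ⊥ | ==
  [3] u=2 | in ⊥ | out ⊥ | ==
  [4] u=3 | in ⊥ | out ⊥ | ==
  [5] u=4 | in ⊥ | out 1 | ==
  [6] u=5 | in ⊥ | out 0 | ==
  [7] u=6 | in 2 | out 0 | prev ⊥ | push {1,2,3}
  [8] u=7 | in ⊥ | out 1 | ==
  [9] u=1 | in 0 | out 3 | prev ⊥ | push {4,6}
  [10] u=2 | in 0 | out 5 | prev ⊥ | push {0}
  [11] u=3 | in ⊤ | out ⊤ | prev ⊥ | push {1}
  [12] u=4 | in ⊤ | out ⊤ | prev 1 | push {}
  [13] u=6 | in ⊤ | out 0 | ==
  [14] u=0 | in ⊤ | out ⊤ | prev 2 | push {6}
  [15] u=1 | in ⊤ | out ⊤ | prev 3 | push {4}
  [16] u=6 | in ⊤ | out 0 | ==
  [17] u=4 | in ⊤ | out ⊤ | ==

Converged values:
  [0] ⊤
  [1] ⊤
  [2] 5
  [3] ⊤
  [4] ⊤
  [5] 0
  [6] 0
  [7] 1

yes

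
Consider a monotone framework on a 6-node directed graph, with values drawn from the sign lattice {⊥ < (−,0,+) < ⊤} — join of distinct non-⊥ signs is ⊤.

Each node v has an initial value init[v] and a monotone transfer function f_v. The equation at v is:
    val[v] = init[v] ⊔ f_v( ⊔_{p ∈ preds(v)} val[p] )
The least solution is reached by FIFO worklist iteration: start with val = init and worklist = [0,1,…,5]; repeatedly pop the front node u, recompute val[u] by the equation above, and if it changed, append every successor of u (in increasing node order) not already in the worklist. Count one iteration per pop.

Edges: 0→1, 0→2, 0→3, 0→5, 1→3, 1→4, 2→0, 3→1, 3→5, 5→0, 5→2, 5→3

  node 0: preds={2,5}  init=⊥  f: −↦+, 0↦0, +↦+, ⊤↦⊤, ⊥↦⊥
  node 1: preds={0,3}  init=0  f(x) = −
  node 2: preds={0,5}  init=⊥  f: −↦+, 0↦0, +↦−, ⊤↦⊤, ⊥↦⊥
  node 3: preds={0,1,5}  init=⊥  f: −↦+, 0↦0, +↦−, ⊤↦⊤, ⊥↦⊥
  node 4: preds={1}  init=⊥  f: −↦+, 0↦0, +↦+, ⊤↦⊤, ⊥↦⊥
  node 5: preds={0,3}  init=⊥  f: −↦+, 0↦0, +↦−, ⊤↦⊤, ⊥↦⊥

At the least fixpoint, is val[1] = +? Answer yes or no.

no

Iteration log — 13 steps:
  step 1. node 0  ⊔preds=⊥  new=⊥  stable
  step 2. node 1  ⊔preds=⊥  new=⊤  old=0  +wl: 
  step 3. node 2  ⊔preds=⊥  new=⊥  stable
  step 4. node 3  ⊔preds=⊤  new=⊤  old=⊥  +wl: 1
  step 5. node 4  ⊔preds=⊤  new=⊤  old=⊥  +wl: 
  step 6. node 5  ⊔preds=⊤  new=⊤  old=⊥  +wl: 0,2,3
  step 7. node 1  ⊔preds=⊤  new=⊤  stable
  step 8. node 0  ⊔preds=⊤  new=⊤  old=⊥  +wl: 1,5
  step 9. node 2  ⊔preds=⊤  new=⊤  old=⊥  +wl: 0
  step 10. node 3  ⊔preds=⊤  new=⊤  stable
  step 11. node 1  ⊔preds=⊤  new=⊤  stable
  step 12. node 5  ⊔preds=⊤  new=⊤  stable
  step 13. node 0  ⊔preds=⊤  new=⊤  stable

Least fixpoint reached:
  node 0: ⊤
  node 1: ⊤
  node 2: ⊤
  node 3: ⊤
  node 4: ⊤
  node 5: ⊤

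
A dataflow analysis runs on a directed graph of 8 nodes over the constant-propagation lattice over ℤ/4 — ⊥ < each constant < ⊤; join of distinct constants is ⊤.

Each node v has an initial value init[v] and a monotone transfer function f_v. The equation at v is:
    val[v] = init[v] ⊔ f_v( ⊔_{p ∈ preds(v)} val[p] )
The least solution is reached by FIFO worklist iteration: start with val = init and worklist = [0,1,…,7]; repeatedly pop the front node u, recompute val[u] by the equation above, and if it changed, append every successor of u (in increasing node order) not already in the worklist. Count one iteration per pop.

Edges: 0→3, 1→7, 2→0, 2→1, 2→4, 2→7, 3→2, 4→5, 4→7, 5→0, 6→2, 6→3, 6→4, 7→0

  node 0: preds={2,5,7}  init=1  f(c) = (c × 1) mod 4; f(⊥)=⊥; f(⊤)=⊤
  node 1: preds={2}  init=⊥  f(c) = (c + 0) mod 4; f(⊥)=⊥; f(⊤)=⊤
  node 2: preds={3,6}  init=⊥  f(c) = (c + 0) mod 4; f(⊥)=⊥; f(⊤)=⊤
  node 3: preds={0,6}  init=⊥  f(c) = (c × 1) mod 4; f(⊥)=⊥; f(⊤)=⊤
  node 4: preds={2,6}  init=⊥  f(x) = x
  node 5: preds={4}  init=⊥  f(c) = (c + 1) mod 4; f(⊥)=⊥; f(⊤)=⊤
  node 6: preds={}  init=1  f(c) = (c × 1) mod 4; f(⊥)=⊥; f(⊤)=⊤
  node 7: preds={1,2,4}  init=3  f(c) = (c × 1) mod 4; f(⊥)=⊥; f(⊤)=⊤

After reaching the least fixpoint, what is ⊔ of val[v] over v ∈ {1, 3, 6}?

⊤

Trace (18 dequeues):
  [1] u=0 | in 3 | out ⊤ | prev 1 | push {}
  [2] u=1 | in ⊥ | out ⊥ | ==
  [3] u=2 | in 1 | out 1 | prev ⊥ | push {0,1}
  [4] u=3 | in ⊤ | out ⊤ | prev ⊥ | push {2}
  [5] u=4 | in 1 | out 1 | prev ⊥ | push {}
  [6] u=5 | in 1 | out 2 | prev ⊥ | push {}
  [7] u=6 | in ⊥ | out 1 | ==
  [8] u=7 | in 1 | out ⊤ | prev 3 | push {}
  [9] u=0 | in ⊤ | out ⊤ | ==
  [10] u=1 | in 1 | out 1 | prev ⊥ | push {7}
  [11] u=2 | in ⊤ | out ⊤ | prev 1 | push {0,1,4}
  [12] u=7 | in ⊤ | out ⊤ | ==
  [13] u=0 | in ⊤ | out ⊤ | ==
  [14] u=1 | in ⊤ | out ⊤ | prev 1 | push {7}
  [15] u=4 | in ⊤ | out ⊤ | prev 1 | push {5}
  [16] u=7 | in ⊤ | out ⊤ | ==
  [17] u=5 | in ⊤ | out ⊤ | prev 2 | push {0}
  [18] u=0 | in ⊤ | out ⊤ | ==

Converged values:
  [0] ⊤
  [1] ⊤
  [2] ⊤
  [3] ⊤
  [4] ⊤
  [5] ⊤
  [6] 1
  [7] ⊤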